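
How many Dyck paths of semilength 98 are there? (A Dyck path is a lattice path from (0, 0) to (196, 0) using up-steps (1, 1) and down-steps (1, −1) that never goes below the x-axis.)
C_98 = 57743358069601357782187700608042856334020731624756611000

These Dyck paths are counted by the Catalan number C_n = (1/(n + 1)) · C(2n, n). For n = 98: C_98 = (1/99) · C(196, 98) = 5716592448890534420436582360196242777068052430850904489000/99 = 57743358069601357782187700608042856334020731624756611000.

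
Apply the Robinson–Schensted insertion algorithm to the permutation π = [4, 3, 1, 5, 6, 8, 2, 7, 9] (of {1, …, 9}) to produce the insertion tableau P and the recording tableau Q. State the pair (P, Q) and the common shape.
P = [1, 2, 6, 7, 9] / [3, 5, 8] / [4];  Q = [1, 4, 5, 6, 9] / [2, 7, 8] / [3];  common shape = (5, 3, 1)

Row-insert the values π_1, π_2, … into P one at a time, bumping the leftmost entry strictly greater than the inserted value down to the next row. The recording tableau Q records, in position (i, j), the step at which that cell was added to P.
  Insert 4 (step 1): P = [4];  Q = [1]
  Insert 3 (step 2): P = [3] / [4];  Q = [1] / [2]
  Insert 1 (step 3): P = [1] / [3] / [4];  Q = [1] / [2] / [3]
  Insert 5 (step 4): P = [1, 5] / [3] / [4];  Q = [1, 4] / [2] / [3]
  Insert 6 (step 5): P = [1, 5, 6] / [3] / [4];  Q = [1, 4, 5] / [2] / [3]
  Insert 8 (step 6): P = [1, 5, 6, 8] / [3] / [4];  Q = [1, 4, 5, 6] / [2] / [3]
  Insert 2 (step 7): P = [1, 2, 6, 8] / [3, 5] / [4];  Q = [1, 4, 5, 6] / [2, 7] / [3]
  Insert 7 (step 8): P = [1, 2, 6, 7] / [3, 5, 8] / [4];  Q = [1, 4, 5, 6] / [2, 7, 8] / [3]
  Insert 9 (step 9): P = [1, 2, 6, 7, 9] / [3, 5, 8] / [4];  Q = [1, 4, 5, 6, 9] / [2, 7, 8] / [3]
Final shape: (5, 3, 1).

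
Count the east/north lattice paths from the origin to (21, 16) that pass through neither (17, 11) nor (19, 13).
Number of paths = 7984742790

Inclusion–exclusion. Total paths: C(37, 21) = 12875774670. Through P₁: C(28, 17)·C(9, 4) = 2705746680. Through P₂: C(32, 19)·C(5, 2) = 3473736000. Since P₁ is strictly southwest of P₂, a monotone path through both must visit P₁ then P₂; paths through both = C(28, 17)·C(4, 2)·C(5, 2) = 1288450800. Avoid both = 12875774670 − 2705746680 − 3473736000 + 1288450800 = 7984742790.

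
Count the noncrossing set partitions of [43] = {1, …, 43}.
C_43 = 150853479205085351660700

These noncrossing partitions are counted by the Catalan number C_n = (1/(n + 1)) · C(2n, n). For n = 43: C_43 = (1/44) · C(86, 43) = 6637553085023755473070800/44 = 150853479205085351660700.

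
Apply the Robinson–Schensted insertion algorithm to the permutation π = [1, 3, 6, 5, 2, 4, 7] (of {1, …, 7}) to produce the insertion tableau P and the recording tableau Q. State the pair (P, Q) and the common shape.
P = [1, 2, 4, 7] / [3, 5] / [6];  Q = [1, 2, 3, 7] / [4, 6] / [5];  common shape = (4, 2, 1)

Row-insert the values π_1, π_2, … into P one at a time, bumping the leftmost entry strictly greater than the inserted value down to the next row. The recording tableau Q records, in position (i, j), the step at which that cell was added to P.
  Insert 1 (step 1): P = [1];  Q = [1]
  Insert 3 (step 2): P = [1, 3];  Q = [1, 2]
  Insert 6 (step 3): P = [1, 3, 6];  Q = [1, 2, 3]
  Insert 5 (step 4): P = [1, 3, 5] / [6];  Q = [1, 2, 3] / [4]
  Insert 2 (step 5): P = [1, 2, 5] / [3] / [6];  Q = [1, 2, 3] / [4] / [5]
  Insert 4 (step 6): P = [1, 2, 4] / [3, 5] / [6];  Q = [1, 2, 3] / [4, 6] / [5]
  Insert 7 (step 7): P = [1, 2, 4, 7] / [3, 5] / [6];  Q = [1, 2, 3, 7] / [4, 6] / [5]
Final shape: (4, 2, 1).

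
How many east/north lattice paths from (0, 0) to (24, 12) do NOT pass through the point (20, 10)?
Number of paths = 801002475

Total paths from (0, 0) to (24, 12): C(36, 24) = 1251677700. Paths through (20, 10): (paths (0, 0) → (20, 10)) × (paths (20, 10) → (24, 12)) = C(30, 20) · C(6, 4) = 30045015 · 15 = 450675225. Avoidance count = 1251677700 − 450675225 = 801002475.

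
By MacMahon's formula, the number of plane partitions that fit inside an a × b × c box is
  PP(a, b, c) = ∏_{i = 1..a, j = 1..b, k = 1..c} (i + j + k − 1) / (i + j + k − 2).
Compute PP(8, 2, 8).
PP(8, 2, 8) = 34763300

Evaluate the triple product over i = 1..8, j = 1..2, k = 1..8. The factors are (2/1) · (3/2) · (4/3) · (5/4) · (6/5) · (7/6) · (8/7) · (9/8) · … (128 factors total). The numerators and denominators telescope so the product is an integer; carrying out the multiplication exactly gives PP(8, 2, 8) = 34763300.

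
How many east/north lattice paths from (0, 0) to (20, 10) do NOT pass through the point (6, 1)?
Number of paths = 24324685

Total paths from (0, 0) to (20, 10): C(30, 20) = 30045015. Paths through (6, 1): (paths (0, 0) → (6, 1)) × (paths (6, 1) → (20, 10)) = C(7, 6) · C(23, 14) = 7 · 817190 = 5720330. Avoidance count = 30045015 − 5720330 = 24324685.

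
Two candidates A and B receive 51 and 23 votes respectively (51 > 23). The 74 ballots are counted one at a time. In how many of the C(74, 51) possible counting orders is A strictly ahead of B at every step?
Strict-lead orderings = 3121312813889070528

Total orderings of the 74 votes with 51 for A: C(74, 51) = 8249183865278257824. By the Bertrand ballot formula (Cycle Lemma / reflection principle), the number of orderings in which A is strictly ahead of B throughout is (p − q)/(p + q) · C(p + q, p) = (51 − 23)/(51 + 23) · 8249183865278257824 = 3121312813889070528.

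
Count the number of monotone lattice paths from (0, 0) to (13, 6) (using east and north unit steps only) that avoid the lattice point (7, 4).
Number of paths = 17892

Total paths from (0, 0) to (13, 6): C(19, 13) = 27132. Paths through (7, 4): (paths (0, 0) → (7, 4)) × (paths (7, 4) → (13, 6)) = C(11, 7) · C(8, 6) = 330 · 28 = 9240. Avoidance count = 27132 − 9240 = 17892.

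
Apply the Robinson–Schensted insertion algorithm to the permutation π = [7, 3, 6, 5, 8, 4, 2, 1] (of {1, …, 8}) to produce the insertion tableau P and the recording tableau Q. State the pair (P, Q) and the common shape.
P = [1, 4, 8] / [2] / [3] / [5] / [6] / [7];  Q = [1, 3, 5] / [2] / [4] / [6] / [7] / [8];  common shape = (3, 1, 1, 1, 1, 1)

Row-insert the values π_1, π_2, … into P one at a time, bumping the leftmost entry strictly greater than the inserted value down to the next row. The recording tableau Q records, in position (i, j), the step at which that cell was added to P.
  Insert 7 (step 1): P = [7];  Q = [1]
  Insert 3 (step 2): P = [3] / [7];  Q = [1] / [2]
  Insert 6 (step 3): P = [3, 6] / [7];  Q = [1, 3] / [2]
  Insert 5 (step 4): P = [3, 5] / [6] / [7];  Q = [1, 3] / [2] / [4]
  Insert 8 (step 5): P = [3, 5, 8] / [6] / [7];  Q = [1, 3, 5] / [2] / [4]
  Insert 4 (step 6): P = [3, 4, 8] / [5] / [6] / [7];  Q = [1, 3, 5] / [2] / [4] / [6]
  Insert 2 (step 7): P = [2, 4, 8] / [3] / [5] / [6] / [7];  Q = [1, 3, 5] / [2] / [4] / [6] / [7]
  Insert 1 (step 8): P = [1, 4, 8] / [2] / [3] / [5] / [6] / [7];  Q = [1, 3, 5] / [2] / [4] / [6] / [7] / [8]
Final shape: (3, 1, 1, 1, 1, 1).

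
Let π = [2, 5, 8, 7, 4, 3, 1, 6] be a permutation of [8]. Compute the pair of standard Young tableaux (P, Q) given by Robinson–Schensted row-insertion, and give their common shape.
P = [1, 3, 6] / [2, 7] / [4] / [5] / [8];  Q = [1, 2, 3] / [4, 8] / [5] / [6] / [7];  common shape = (3, 2, 1, 1, 1)

Row-insert the values π_1, π_2, … into P one at a time, bumping the leftmost entry strictly greater than the inserted value down to the next row. The recording tableau Q records, in position (i, j), the step at which that cell was added to P.
  Insert 2 (step 1): P = [2];  Q = [1]
  Insert 5 (step 2): P = [2, 5];  Q = [1, 2]
  Insert 8 (step 3): P = [2, 5, 8];  Q = [1, 2, 3]
  Insert 7 (step 4): P = [2, 5, 7] / [8];  Q = [1, 2, 3] / [4]
  Insert 4 (step 5): P = [2, 4, 7] / [5] / [8];  Q = [1, 2, 3] / [4] / [5]
  Insert 3 (step 6): P = [2, 3, 7] / [4] / [5] / [8];  Q = [1, 2, 3] / [4] / [5] / [6]
  Insert 1 (step 7): P = [1, 3, 7] / [2] / [4] / [5] / [8];  Q = [1, 2, 3] / [4] / [5] / [6] / [7]
  Insert 6 (step 8): P = [1, 3, 6] / [2, 7] / [4] / [5] / [8];  Q = [1, 2, 3] / [4, 8] / [5] / [6] / [7]
Final shape: (3, 2, 1, 1, 1).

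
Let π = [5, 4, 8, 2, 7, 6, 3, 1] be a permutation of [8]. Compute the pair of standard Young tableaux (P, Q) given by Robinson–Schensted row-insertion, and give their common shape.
P = [1, 3] / [2, 6] / [4, 7] / [5] / [8];  Q = [1, 3] / [2, 5] / [4, 6] / [7] / [8];  common shape = (2, 2, 2, 1, 1)

Row-insert the values π_1, π_2, … into P one at a time, bumping the leftmost entry strictly greater than the inserted value down to the next row. The recording tableau Q records, in position (i, j), the step at which that cell was added to P.
  Insert 5 (step 1): P = [5];  Q = [1]
  Insert 4 (step 2): P = [4] / [5];  Q = [1] / [2]
  Insert 8 (step 3): P = [4, 8] / [5];  Q = [1, 3] / [2]
  Insert 2 (step 4): P = [2, 8] / [4] / [5];  Q = [1, 3] / [2] / [4]
  Insert 7 (step 5): P = [2, 7] / [4, 8] / [5];  Q = [1, 3] / [2, 5] / [4]
  Insert 6 (step 6): P = [2, 6] / [4, 7] / [5, 8];  Q = [1, 3] / [2, 5] / [4, 6]
  Insert 3 (step 7): P = [2, 3] / [4, 6] / [5, 7] / [8];  Q = [1, 3] / [2, 5] / [4, 6] / [7]
  Insert 1 (step 8): P = [1, 3] / [2, 6] / [4, 7] / [5] / [8];  Q = [1, 3] / [2, 5] / [4, 6] / [7] / [8]
Final shape: (2, 2, 2, 1, 1).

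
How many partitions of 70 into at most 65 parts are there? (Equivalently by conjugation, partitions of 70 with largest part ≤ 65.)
p(70, parts ≤ 65) = 4087956

Use the recurrence p(n, m) = p(n, m−1) + p(n−m, m): either the largest part is < m (count p(n, m−1)) or the largest part is exactly m (remove one copy of m, count p(n−m, m)). With p(0, ·) = 1 this gives p(70, parts ≤ 65) = 4087956. (By conjugating Young diagrams, this also counts partitions of 70 into at most 65 parts.)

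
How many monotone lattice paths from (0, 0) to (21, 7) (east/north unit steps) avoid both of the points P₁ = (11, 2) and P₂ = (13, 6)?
Number of paths = 716148

Inclusion–exclusion. Total paths: C(28, 21) = 1184040. Through P₁: C(13, 11)·C(15, 10) = 234234. Through P₂: C(19, 13)·C(9, 8) = 244188. Since P₁ is strictly southwest of P₂, a monotone path through both must visit P₁ then P₂; paths through both = C(13, 11)·C(6, 2)·C(9, 8) = 10530. Avoid both = 1184040 − 234234 − 244188 + 10530 = 716148.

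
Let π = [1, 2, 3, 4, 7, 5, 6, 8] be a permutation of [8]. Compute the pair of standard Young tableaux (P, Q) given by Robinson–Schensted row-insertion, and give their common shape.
P = [1, 2, 3, 4, 5, 6, 8] / [7];  Q = [1, 2, 3, 4, 5, 7, 8] / [6];  common shape = (7, 1)

Row-insert the values π_1, π_2, … into P one at a time, bumping the leftmost entry strictly greater than the inserted value down to the next row. The recording tableau Q records, in position (i, j), the step at which that cell was added to P.
  Insert 1 (step 1): P = [1];  Q = [1]
  Insert 2 (step 2): P = [1, 2];  Q = [1, 2]
  Insert 3 (step 3): P = [1, 2, 3];  Q = [1, 2, 3]
  Insert 4 (step 4): P = [1, 2, 3, 4];  Q = [1, 2, 3, 4]
  Insert 7 (step 5): P = [1, 2, 3, 4, 7];  Q = [1, 2, 3, 4, 5]
  Insert 5 (step 6): P = [1, 2, 3, 4, 5] / [7];  Q = [1, 2, 3, 4, 5] / [6]
  Insert 6 (step 7): P = [1, 2, 3, 4, 5, 6] / [7];  Q = [1, 2, 3, 4, 5, 7] / [6]
  Insert 8 (step 8): P = [1, 2, 3, 4, 5, 6, 8] / [7];  Q = [1, 2, 3, 4, 5, 7, 8] / [6]
Final shape: (7, 1).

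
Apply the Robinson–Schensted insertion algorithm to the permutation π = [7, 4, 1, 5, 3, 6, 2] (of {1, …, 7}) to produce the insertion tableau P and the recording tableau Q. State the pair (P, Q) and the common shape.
P = [1, 2, 6] / [3, 5] / [4] / [7];  Q = [1, 4, 6] / [2, 5] / [3] / [7];  common shape = (3, 2, 1, 1)

Row-insert the values π_1, π_2, … into P one at a time, bumping the leftmost entry strictly greater than the inserted value down to the next row. The recording tableau Q records, in position (i, j), the step at which that cell was added to P.
  Insert 7 (step 1): P = [7];  Q = [1]
  Insert 4 (step 2): P = [4] / [7];  Q = [1] / [2]
  Insert 1 (step 3): P = [1] / [4] / [7];  Q = [1] / [2] / [3]
  Insert 5 (step 4): P = [1, 5] / [4] / [7];  Q = [1, 4] / [2] / [3]
  Insert 3 (step 5): P = [1, 3] / [4, 5] / [7];  Q = [1, 4] / [2, 5] / [3]
  Insert 6 (step 6): P = [1, 3, 6] / [4, 5] / [7];  Q = [1, 4, 6] / [2, 5] / [3]
  Insert 2 (step 7): P = [1, 2, 6] / [3, 5] / [4] / [7];  Q = [1, 4, 6] / [2, 5] / [3] / [7]
Final shape: (3, 2, 1, 1).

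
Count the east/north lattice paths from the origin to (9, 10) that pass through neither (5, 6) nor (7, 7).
Number of paths = 39578

Inclusion–exclusion. Total paths: C(19, 9) = 92378. Through P₁: C(11, 5)·C(8, 4) = 32340. Through P₂: C(14, 7)·C(5, 2) = 34320. Since P₁ is strictly southwest of P₂, a monotone path through both must visit P₁ then P₂; paths through both = C(11, 5)·C(3, 2)·C(5, 2) = 13860. Avoid both = 92378 − 32340 − 34320 + 13860 = 39578.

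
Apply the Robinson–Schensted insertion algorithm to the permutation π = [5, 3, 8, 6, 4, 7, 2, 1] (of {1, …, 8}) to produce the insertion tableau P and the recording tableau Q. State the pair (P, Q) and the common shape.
P = [1, 4, 7] / [2, 6] / [3] / [5] / [8];  Q = [1, 3, 6] / [2, 4] / [5] / [7] / [8];  common shape = (3, 2, 1, 1, 1)

Row-insert the values π_1, π_2, … into P one at a time, bumping the leftmost entry strictly greater than the inserted value down to the next row. The recording tableau Q records, in position (i, j), the step at which that cell was added to P.
  Insert 5 (step 1): P = [5];  Q = [1]
  Insert 3 (step 2): P = [3] / [5];  Q = [1] / [2]
  Insert 8 (step 3): P = [3, 8] / [5];  Q = [1, 3] / [2]
  Insert 6 (step 4): P = [3, 6] / [5, 8];  Q = [1, 3] / [2, 4]
  Insert 4 (step 5): P = [3, 4] / [5, 6] / [8];  Q = [1, 3] / [2, 4] / [5]
  Insert 7 (step 6): P = [3, 4, 7] / [5, 6] / [8];  Q = [1, 3, 6] / [2, 4] / [5]
  Insert 2 (step 7): P = [2, 4, 7] / [3, 6] / [5] / [8];  Q = [1, 3, 6] / [2, 4] / [5] / [7]
  Insert 1 (step 8): P = [1, 4, 7] / [2, 6] / [3] / [5] / [8];  Q = [1, 3, 6] / [2, 4] / [5] / [7] / [8]
Final shape: (3, 2, 1, 1, 1).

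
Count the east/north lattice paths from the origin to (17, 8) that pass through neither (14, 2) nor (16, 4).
Number of paths = 1050870

Inclusion–exclusion. Total paths: C(25, 17) = 1081575. Through P₁: C(16, 14)·C(9, 3) = 10080. Through P₂: C(20, 16)·C(5, 1) = 24225. Since P₁ is strictly southwest of P₂, a monotone path through both must visit P₁ then P₂; paths through both = C(16, 14)·C(4, 2)·C(5, 1) = 3600. Avoid both = 1081575 − 10080 − 24225 + 3600 = 1050870.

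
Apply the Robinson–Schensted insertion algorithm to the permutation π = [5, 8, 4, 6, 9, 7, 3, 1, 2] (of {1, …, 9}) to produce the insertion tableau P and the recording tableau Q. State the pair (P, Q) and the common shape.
P = [1, 2, 7] / [3, 6, 9] / [4, 8] / [5];  Q = [1, 2, 5] / [3, 4, 6] / [7, 9] / [8];  common shape = (3, 3, 2, 1)

Row-insert the values π_1, π_2, … into P one at a time, bumping the leftmost entry strictly greater than the inserted value down to the next row. The recording tableau Q records, in position (i, j), the step at which that cell was added to P.
  Insert 5 (step 1): P = [5];  Q = [1]
  Insert 8 (step 2): P = [5, 8];  Q = [1, 2]
  Insert 4 (step 3): P = [4, 8] / [5];  Q = [1, 2] / [3]
  Insert 6 (step 4): P = [4, 6] / [5, 8];  Q = [1, 2] / [3, 4]
  Insert 9 (step 5): P = [4, 6, 9] / [5, 8];  Q = [1, 2, 5] / [3, 4]
  Insert 7 (step 6): P = [4, 6, 7] / [5, 8, 9];  Q = [1, 2, 5] / [3, 4, 6]
  Insert 3 (step 7): P = [3, 6, 7] / [4, 8, 9] / [5];  Q = [1, 2, 5] / [3, 4, 6] / [7]
  Insert 1 (step 8): P = [1, 6, 7] / [3, 8, 9] / [4] / [5];  Q = [1, 2, 5] / [3, 4, 6] / [7] / [8]
  Insert 2 (step 9): P = [1, 2, 7] / [3, 6, 9] / [4, 8] / [5];  Q = [1, 2, 5] / [3, 4, 6] / [7, 9] / [8]
Final shape: (3, 3, 2, 1).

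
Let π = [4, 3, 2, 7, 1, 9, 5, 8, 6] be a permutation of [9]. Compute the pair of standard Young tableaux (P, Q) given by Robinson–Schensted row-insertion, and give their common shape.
P = [1, 5, 6] / [2, 7, 8] / [3, 9] / [4];  Q = [1, 4, 6] / [2, 7, 8] / [3, 9] / [5];  common shape = (3, 3, 2, 1)

Row-insert the values π_1, π_2, … into P one at a time, bumping the leftmost entry strictly greater than the inserted value down to the next row. The recording tableau Q records, in position (i, j), the step at which that cell was added to P.
  Insert 4 (step 1): P = [4];  Q = [1]
  Insert 3 (step 2): P = [3] / [4];  Q = [1] / [2]
  Insert 2 (step 3): P = [2] / [3] / [4];  Q = [1] / [2] / [3]
  Insert 7 (step 4): P = [2, 7] / [3] / [4];  Q = [1, 4] / [2] / [3]
  Insert 1 (step 5): P = [1, 7] / [2] / [3] / [4];  Q = [1, 4] / [2] / [3] / [5]
  Insert 9 (step 6): P = [1, 7, 9] / [2] / [3] / [4];  Q = [1, 4, 6] / [2] / [3] / [5]
  Insert 5 (step 7): P = [1, 5, 9] / [2, 7] / [3] / [4];  Q = [1, 4, 6] / [2, 7] / [3] / [5]
  Insert 8 (step 8): P = [1, 5, 8] / [2, 7, 9] / [3] / [4];  Q = [1, 4, 6] / [2, 7, 8] / [3] / [5]
  Insert 6 (step 9): P = [1, 5, 6] / [2, 7, 8] / [3, 9] / [4];  Q = [1, 4, 6] / [2, 7, 8] / [3, 9] / [5]
Final shape: (3, 3, 2, 1).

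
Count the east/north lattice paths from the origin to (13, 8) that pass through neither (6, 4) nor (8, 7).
Number of paths = 108180

Inclusion–exclusion. Total paths: C(21, 13) = 203490. Through P₁: C(10, 6)·C(11, 7) = 69300. Through P₂: C(15, 8)·C(6, 5) = 38610. Since P₁ is strictly southwest of P₂, a monotone path through both must visit P₁ then P₂; paths through both = C(10, 6)·C(5, 2)·C(6, 5) = 12600. Avoid both = 203490 − 69300 − 38610 + 12600 = 108180.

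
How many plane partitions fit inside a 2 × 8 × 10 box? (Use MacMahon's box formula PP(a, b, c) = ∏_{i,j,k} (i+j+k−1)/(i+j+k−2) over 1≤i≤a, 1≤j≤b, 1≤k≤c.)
PP(2, 8, 10) = 367479684

Evaluate the triple product over i = 1..2, j = 1..8, k = 1..10. The factors are (2/1) · (3/2) · (4/3) · (5/4) · (6/5) · (7/6) · (8/7) · (9/8) · … (160 factors total). The numerators and denominators telescope so the product is an integer; carrying out the multiplication exactly gives PP(2, 8, 10) = 367479684.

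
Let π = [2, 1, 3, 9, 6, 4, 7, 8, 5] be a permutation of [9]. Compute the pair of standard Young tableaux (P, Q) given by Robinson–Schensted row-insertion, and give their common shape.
P = [1, 3, 4, 5, 8] / [2, 6, 7] / [9];  Q = [1, 3, 4, 7, 8] / [2, 5, 9] / [6];  common shape = (5, 3, 1)

Row-insert the values π_1, π_2, … into P one at a time, bumping the leftmost entry strictly greater than the inserted value down to the next row. The recording tableau Q records, in position (i, j), the step at which that cell was added to P.
  Insert 2 (step 1): P = [2];  Q = [1]
  Insert 1 (step 2): P = [1] / [2];  Q = [1] / [2]
  Insert 3 (step 3): P = [1, 3] / [2];  Q = [1, 3] / [2]
  Insert 9 (step 4): P = [1, 3, 9] / [2];  Q = [1, 3, 4] / [2]
  Insert 6 (step 5): P = [1, 3, 6] / [2, 9];  Q = [1, 3, 4] / [2, 5]
  Insert 4 (step 6): P = [1, 3, 4] / [2, 6] / [9];  Q = [1, 3, 4] / [2, 5] / [6]
  Insert 7 (step 7): P = [1, 3, 4, 7] / [2, 6] / [9];  Q = [1, 3, 4, 7] / [2, 5] / [6]
  Insert 8 (step 8): P = [1, 3, 4, 7, 8] / [2, 6] / [9];  Q = [1, 3, 4, 7, 8] / [2, 5] / [6]
  Insert 5 (step 9): P = [1, 3, 4, 5, 8] / [2, 6, 7] / [9];  Q = [1, 3, 4, 7, 8] / [2, 5, 9] / [6]
Final shape: (5, 3, 1).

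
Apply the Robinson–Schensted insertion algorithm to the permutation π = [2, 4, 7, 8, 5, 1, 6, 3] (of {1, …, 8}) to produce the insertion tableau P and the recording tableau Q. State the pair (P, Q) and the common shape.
P = [1, 3, 5, 6] / [2, 4] / [7, 8];  Q = [1, 2, 3, 4] / [5, 7] / [6, 8];  common shape = (4, 2, 2)

Row-insert the values π_1, π_2, … into P one at a time, bumping the leftmost entry strictly greater than the inserted value down to the next row. The recording tableau Q records, in position (i, j), the step at which that cell was added to P.
  Insert 2 (step 1): P = [2];  Q = [1]
  Insert 4 (step 2): P = [2, 4];  Q = [1, 2]
  Insert 7 (step 3): P = [2, 4, 7];  Q = [1, 2, 3]
  Insert 8 (step 4): P = [2, 4, 7, 8];  Q = [1, 2, 3, 4]
  Insert 5 (step 5): P = [2, 4, 5, 8] / [7];  Q = [1, 2, 3, 4] / [5]
  Insert 1 (step 6): P = [1, 4, 5, 8] / [2] / [7];  Q = [1, 2, 3, 4] / [5] / [6]
  Insert 6 (step 7): P = [1, 4, 5, 6] / [2, 8] / [7];  Q = [1, 2, 3, 4] / [5, 7] / [6]
  Insert 3 (step 8): P = [1, 3, 5, 6] / [2, 4] / [7, 8];  Q = [1, 2, 3, 4] / [5, 7] / [6, 8]
Final shape: (4, 2, 2).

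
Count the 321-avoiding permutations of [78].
C_78 = 73745243611532458459690151854647329239335600

These 321-avoiding permutations are counted by the Catalan number C_n = (1/(n + 1)) · C(2n, n). For n = 78: C_78 = (1/79) · C(156, 78) = 5825874245311064218315521996517139009907512400/79 = 73745243611532458459690151854647329239335600.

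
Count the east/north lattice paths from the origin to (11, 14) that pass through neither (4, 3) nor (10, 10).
Number of paths = 2720080

Inclusion–exclusion. Total paths: C(25, 11) = 4457400. Through P₁: C(7, 4)·C(18, 7) = 1113840. Through P₂: C(20, 10)·C(5, 1) = 923780. Since P₁ is strictly southwest of P₂, a monotone path through both must visit P₁ then P₂; paths through both = C(7, 4)·C(13, 6)·C(5, 1) = 300300. Avoid both = 4457400 − 1113840 − 923780 + 300300 = 2720080.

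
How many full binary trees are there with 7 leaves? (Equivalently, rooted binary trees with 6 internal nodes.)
C_6 = 132

These full binary trees are counted by the Catalan number C_n = (1/(n + 1)) · C(2n, n). For n = 6: C_6 = (1/7) · C(12, 6) = 924/7 = 132.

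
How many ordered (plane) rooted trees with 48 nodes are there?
C_47 = 33868773757191046886429490

These ordered rooted trees are counted by the Catalan number C_n = (1/(n + 1)) · C(2n, n). For n = 47: C_47 = (1/48) · C(94, 47) = 1625701140345170250548615520/48 = 33868773757191046886429490.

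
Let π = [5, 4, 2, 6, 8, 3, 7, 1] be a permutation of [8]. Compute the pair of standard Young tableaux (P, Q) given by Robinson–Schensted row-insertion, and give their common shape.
P = [1, 3, 7] / [2, 6, 8] / [4] / [5];  Q = [1, 4, 5] / [2, 6, 7] / [3] / [8];  common shape = (3, 3, 1, 1)

Row-insert the values π_1, π_2, … into P one at a time, bumping the leftmost entry strictly greater than the inserted value down to the next row. The recording tableau Q records, in position (i, j), the step at which that cell was added to P.
  Insert 5 (step 1): P = [5];  Q = [1]
  Insert 4 (step 2): P = [4] / [5];  Q = [1] / [2]
  Insert 2 (step 3): P = [2] / [4] / [5];  Q = [1] / [2] / [3]
  Insert 6 (step 4): P = [2, 6] / [4] / [5];  Q = [1, 4] / [2] / [3]
  Insert 8 (step 5): P = [2, 6, 8] / [4] / [5];  Q = [1, 4, 5] / [2] / [3]
  Insert 3 (step 6): P = [2, 3, 8] / [4, 6] / [5];  Q = [1, 4, 5] / [2, 6] / [3]
  Insert 7 (step 7): P = [2, 3, 7] / [4, 6, 8] / [5];  Q = [1, 4, 5] / [2, 6, 7] / [3]
  Insert 1 (step 8): P = [1, 3, 7] / [2, 6, 8] / [4] / [5];  Q = [1, 4, 5] / [2, 6, 7] / [3] / [8]
Final shape: (3, 3, 1, 1).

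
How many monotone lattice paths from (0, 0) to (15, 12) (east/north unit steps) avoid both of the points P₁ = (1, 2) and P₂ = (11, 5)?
Number of paths = 10341792

Inclusion–exclusion. Total paths: C(27, 15) = 17383860. Through P₁: C(3, 1)·C(24, 14) = 5883768. Through P₂: C(16, 11)·C(11, 4) = 1441440. Since P₁ is strictly southwest of P₂, a monotone path through both must visit P₁ then P₂; paths through both = C(3, 1)·C(13, 10)·C(11, 4) = 283140. Avoid both = 17383860 − 5883768 − 1441440 + 283140 = 10341792.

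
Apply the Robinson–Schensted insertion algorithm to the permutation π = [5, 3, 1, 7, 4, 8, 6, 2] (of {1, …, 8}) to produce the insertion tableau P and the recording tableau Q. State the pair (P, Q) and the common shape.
P = [1, 2, 6] / [3, 4, 8] / [5, 7];  Q = [1, 4, 6] / [2, 5, 7] / [3, 8];  common shape = (3, 3, 2)

Row-insert the values π_1, π_2, … into P one at a time, bumping the leftmost entry strictly greater than the inserted value down to the next row. The recording tableau Q records, in position (i, j), the step at which that cell was added to P.
  Insert 5 (step 1): P = [5];  Q = [1]
  Insert 3 (step 2): P = [3] / [5];  Q = [1] / [2]
  Insert 1 (step 3): P = [1] / [3] / [5];  Q = [1] / [2] / [3]
  Insert 7 (step 4): P = [1, 7] / [3] / [5];  Q = [1, 4] / [2] / [3]
  Insert 4 (step 5): P = [1, 4] / [3, 7] / [5];  Q = [1, 4] / [2, 5] / [3]
  Insert 8 (step 6): P = [1, 4, 8] / [3, 7] / [5];  Q = [1, 4, 6] / [2, 5] / [3]
  Insert 6 (step 7): P = [1, 4, 6] / [3, 7, 8] / [5];  Q = [1, 4, 6] / [2, 5, 7] / [3]
  Insert 2 (step 8): P = [1, 2, 6] / [3, 4, 8] / [5, 7];  Q = [1, 4, 6] / [2, 5, 7] / [3, 8]
Final shape: (3, 3, 2).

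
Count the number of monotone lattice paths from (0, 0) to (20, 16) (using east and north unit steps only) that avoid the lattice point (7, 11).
Number of paths = 7035204078

Total paths from (0, 0) to (20, 16): C(36, 20) = 7307872110. Paths through (7, 11): (paths (0, 0) → (7, 11)) × (paths (7, 11) → (20, 16)) = C(18, 7) · C(18, 13) = 31824 · 8568 = 272668032. Avoidance count = 7307872110 − 272668032 = 7035204078.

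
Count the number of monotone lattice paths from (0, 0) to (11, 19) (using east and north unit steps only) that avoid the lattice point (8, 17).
Number of paths = 43811550

Total paths from (0, 0) to (11, 19): C(30, 11) = 54627300. Paths through (8, 17): (paths (0, 0) → (8, 17)) × (paths (8, 17) → (11, 19)) = C(25, 8) · C(5, 3) = 1081575 · 10 = 10815750. Avoidance count = 54627300 − 10815750 = 43811550.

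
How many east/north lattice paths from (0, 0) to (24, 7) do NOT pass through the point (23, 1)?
Number of paths = 2629407

Total paths from (0, 0) to (24, 7): C(31, 24) = 2629575. Paths through (23, 1): (paths (0, 0) → (23, 1)) × (paths (23, 1) → (24, 7)) = C(24, 23) · C(7, 1) = 24 · 7 = 168. Avoidance count = 2629575 − 168 = 2629407.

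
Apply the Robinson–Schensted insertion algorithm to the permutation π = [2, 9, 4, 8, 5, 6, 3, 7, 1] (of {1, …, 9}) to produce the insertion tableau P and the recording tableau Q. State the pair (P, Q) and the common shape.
P = [1, 3, 5, 6, 7] / [2] / [4] / [8] / [9];  Q = [1, 2, 4, 6, 8] / [3] / [5] / [7] / [9];  common shape = (5, 1, 1, 1, 1)

Row-insert the values π_1, π_2, … into P one at a time, bumping the leftmost entry strictly greater than the inserted value down to the next row. The recording tableau Q records, in position (i, j), the step at which that cell was added to P.
  Insert 2 (step 1): P = [2];  Q = [1]
  Insert 9 (step 2): P = [2, 9];  Q = [1, 2]
  Insert 4 (step 3): P = [2, 4] / [9];  Q = [1, 2] / [3]
  Insert 8 (step 4): P = [2, 4, 8] / [9];  Q = [1, 2, 4] / [3]
  Insert 5 (step 5): P = [2, 4, 5] / [8] / [9];  Q = [1, 2, 4] / [3] / [5]
  Insert 6 (step 6): P = [2, 4, 5, 6] / [8] / [9];  Q = [1, 2, 4, 6] / [3] / [5]
  Insert 3 (step 7): P = [2, 3, 5, 6] / [4] / [8] / [9];  Q = [1, 2, 4, 6] / [3] / [5] / [7]
  Insert 7 (step 8): P = [2, 3, 5, 6, 7] / [4] / [8] / [9];  Q = [1, 2, 4, 6, 8] / [3] / [5] / [7]
  Insert 1 (step 9): P = [1, 3, 5, 6, 7] / [2] / [4] / [8] / [9];  Q = [1, 2, 4, 6, 8] / [3] / [5] / [7] / [9]
Final shape: (5, 1, 1, 1, 1).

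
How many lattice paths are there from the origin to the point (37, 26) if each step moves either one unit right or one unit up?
Number of paths = 357174975294274221

A monotone lattice path from (0, 0) to (37, 26) consists of 37 east steps and 26 north steps in some order, so it is determined by which 37 of the 63 steps are east. The count is C(63, 37) = 357174975294274221.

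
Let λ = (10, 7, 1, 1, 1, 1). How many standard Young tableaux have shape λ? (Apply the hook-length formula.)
# SYT of shape (10, 7, 1, 1, 1, 1) = 19752096

Hook-length formula: f^λ = n! / Π hook(c), product over all cells c of the Young diagram. For λ = (10, 7, 1, 1, 1, 1), n = 21 boxes. Hook lengths by row (left-to-right, top-to-bottom): [15, 10, 9, 8, 7, 6, 5, 3, 2, 1]; [11, 6, 5, 4, 3, 2, 1]; [4]; [3]; [2]; [1]. Product of hooks = 2586608640000. So f^λ = 21! / 2586608640000 = 51090942171709440000 / 2586608640000 = 19752096.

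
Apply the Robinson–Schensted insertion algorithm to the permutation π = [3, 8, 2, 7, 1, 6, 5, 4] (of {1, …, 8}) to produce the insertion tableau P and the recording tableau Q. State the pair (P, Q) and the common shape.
P = [1, 4] / [2, 5] / [3, 6] / [7] / [8];  Q = [1, 2] / [3, 4] / [5, 6] / [7] / [8];  common shape = (2, 2, 2, 1, 1)

Row-insert the values π_1, π_2, … into P one at a time, bumping the leftmost entry strictly greater than the inserted value down to the next row. The recording tableau Q records, in position (i, j), the step at which that cell was added to P.
  Insert 3 (step 1): P = [3];  Q = [1]
  Insert 8 (step 2): P = [3, 8];  Q = [1, 2]
  Insert 2 (step 3): P = [2, 8] / [3];  Q = [1, 2] / [3]
  Insert 7 (step 4): P = [2, 7] / [3, 8];  Q = [1, 2] / [3, 4]
  Insert 1 (step 5): P = [1, 7] / [2, 8] / [3];  Q = [1, 2] / [3, 4] / [5]
  Insert 6 (step 6): P = [1, 6] / [2, 7] / [3, 8];  Q = [1, 2] / [3, 4] / [5, 6]
  Insert 5 (step 7): P = [1, 5] / [2, 6] / [3, 7] / [8];  Q = [1, 2] / [3, 4] / [5, 6] / [7]
  Insert 4 (step 8): P = [1, 4] / [2, 5] / [3, 6] / [7] / [8];  Q = [1, 2] / [3, 4] / [5, 6] / [7] / [8]
Final shape: (2, 2, 2, 1, 1).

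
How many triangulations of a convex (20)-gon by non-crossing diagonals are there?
C_18 = 477638700

These polygon triangulations are counted by the Catalan number C_n = (1/(n + 1)) · C(2n, n). For n = 18: C_18 = (1/19) · C(36, 18) = 9075135300/19 = 477638700.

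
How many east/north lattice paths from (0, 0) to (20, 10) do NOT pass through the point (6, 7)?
Number of paths = 28878135

Total paths from (0, 0) to (20, 10): C(30, 20) = 30045015. Paths through (6, 7): (paths (0, 0) → (6, 7)) × (paths (6, 7) → (20, 10)) = C(13, 6) · C(17, 14) = 1716 · 680 = 1166880. Avoidance count = 30045015 − 1166880 = 28878135.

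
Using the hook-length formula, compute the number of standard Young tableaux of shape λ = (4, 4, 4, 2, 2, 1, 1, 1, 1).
# SYT of shape (4, 4, 4, 2, 2, 1, 1, 1, 1) = 30232800

Hook-length formula: f^λ = n! / Π hook(c), product over all cells c of the Young diagram. For λ = (4, 4, 4, 2, 2, 1, 1, 1, 1), n = 20 boxes. Hook lengths by row (left-to-right, top-to-bottom): [12, 7, 4, 3]; [11, 6, 3, 2]; [10, 5, 2, 1]; [7, 2]; [6, 1]; [4]; [3]; [2]; [1]. Product of hooks = 80472268800. So f^λ = 20! / 80472268800 = 2432902008176640000 / 80472268800 = 30232800.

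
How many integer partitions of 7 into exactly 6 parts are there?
p(7, 6 parts) = 1

Partitions of n into exactly k parts ↔ partitions of n − k into at most k parts (subtract 1 from each part). For n = 7, k = 6, the partitions are: 2+1+1+1+1+1. Count = 1.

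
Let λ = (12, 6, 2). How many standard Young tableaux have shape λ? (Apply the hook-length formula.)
# SYT of shape (12, 6, 2) = 1162800

Hook-length formula: f^λ = n! / Π hook(c), product over all cells c of the Young diagram. For λ = (12, 6, 2), n = 20 boxes. Hook lengths by row (left-to-right, top-to-bottom): [14, 13, 11, 10, 9, 8, 6, 5, 4, 3, 2, 1]; [7, 6, 4, 3, 2, 1]; [2, 1]. Product of hooks = 2092278988800. So f^λ = 20! / 2092278988800 = 2432902008176640000 / 2092278988800 = 1162800.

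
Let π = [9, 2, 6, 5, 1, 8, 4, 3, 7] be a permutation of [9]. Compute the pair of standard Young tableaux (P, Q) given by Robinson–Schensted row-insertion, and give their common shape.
P = [1, 3, 7] / [2, 4, 8] / [5] / [6] / [9];  Q = [1, 3, 6] / [2, 7, 9] / [4] / [5] / [8];  common shape = (3, 3, 1, 1, 1)

Row-insert the values π_1, π_2, … into P one at a time, bumping the leftmost entry strictly greater than the inserted value down to the next row. The recording tableau Q records, in position (i, j), the step at which that cell was added to P.
  Insert 9 (step 1): P = [9];  Q = [1]
  Insert 2 (step 2): P = [2] / [9];  Q = [1] / [2]
  Insert 6 (step 3): P = [2, 6] / [9];  Q = [1, 3] / [2]
  Insert 5 (step 4): P = [2, 5] / [6] / [9];  Q = [1, 3] / [2] / [4]
  Insert 1 (step 5): P = [1, 5] / [2] / [6] / [9];  Q = [1, 3] / [2] / [4] / [5]
  Insert 8 (step 6): P = [1, 5, 8] / [2] / [6] / [9];  Q = [1, 3, 6] / [2] / [4] / [5]
  Insert 4 (step 7): P = [1, 4, 8] / [2, 5] / [6] / [9];  Q = [1, 3, 6] / [2, 7] / [4] / [5]
  Insert 3 (step 8): P = [1, 3, 8] / [2, 4] / [5] / [6] / [9];  Q = [1, 3, 6] / [2, 7] / [4] / [5] / [8]
  Insert 7 (step 9): P = [1, 3, 7] / [2, 4, 8] / [5] / [6] / [9];  Q = [1, 3, 6] / [2, 7, 9] / [4] / [5] / [8]
Final shape: (3, 3, 1, 1, 1).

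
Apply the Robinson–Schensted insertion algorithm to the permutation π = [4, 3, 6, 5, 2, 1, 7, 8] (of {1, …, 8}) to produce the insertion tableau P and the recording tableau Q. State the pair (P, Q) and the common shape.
P = [1, 5, 7, 8] / [2, 6] / [3] / [4];  Q = [1, 3, 7, 8] / [2, 4] / [5] / [6];  common shape = (4, 2, 1, 1)

Row-insert the values π_1, π_2, … into P one at a time, bumping the leftmost entry strictly greater than the inserted value down to the next row. The recording tableau Q records, in position (i, j), the step at which that cell was added to P.
  Insert 4 (step 1): P = [4];  Q = [1]
  Insert 3 (step 2): P = [3] / [4];  Q = [1] / [2]
  Insert 6 (step 3): P = [3, 6] / [4];  Q = [1, 3] / [2]
  Insert 5 (step 4): P = [3, 5] / [4, 6];  Q = [1, 3] / [2, 4]
  Insert 2 (step 5): P = [2, 5] / [3, 6] / [4];  Q = [1, 3] / [2, 4] / [5]
  Insert 1 (step 6): P = [1, 5] / [2, 6] / [3] / [4];  Q = [1, 3] / [2, 4] / [5] / [6]
  Insert 7 (step 7): P = [1, 5, 7] / [2, 6] / [3] / [4];  Q = [1, 3, 7] / [2, 4] / [5] / [6]
  Insert 8 (step 8): P = [1, 5, 7, 8] / [2, 6] / [3] / [4];  Q = [1, 3, 7, 8] / [2, 4] / [5] / [6]
Final shape: (4, 2, 1, 1).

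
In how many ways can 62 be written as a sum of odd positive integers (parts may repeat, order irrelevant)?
p_odd(62) = 13394

Enumerate partitions using only odd parts via the recurrence o(n, m) = o(n, m−2) + o(n−m, m) over odd m, starting from the largest odd part ≤ n. This gives p_odd(62) = 13394. (Euler's theorem: equals the count of distinct-part partitions.)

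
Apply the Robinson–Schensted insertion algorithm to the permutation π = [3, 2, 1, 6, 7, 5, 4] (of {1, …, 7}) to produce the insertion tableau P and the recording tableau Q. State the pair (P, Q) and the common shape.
P = [1, 4, 7] / [2, 5] / [3, 6];  Q = [1, 4, 5] / [2, 6] / [3, 7];  common shape = (3, 2, 2)

Row-insert the values π_1, π_2, … into P one at a time, bumping the leftmost entry strictly greater than the inserted value down to the next row. The recording tableau Q records, in position (i, j), the step at which that cell was added to P.
  Insert 3 (step 1): P = [3];  Q = [1]
  Insert 2 (step 2): P = [2] / [3];  Q = [1] / [2]
  Insert 1 (step 3): P = [1] / [2] / [3];  Q = [1] / [2] / [3]
  Insert 6 (step 4): P = [1, 6] / [2] / [3];  Q = [1, 4] / [2] / [3]
  Insert 7 (step 5): P = [1, 6, 7] / [2] / [3];  Q = [1, 4, 5] / [2] / [3]
  Insert 5 (step 6): P = [1, 5, 7] / [2, 6] / [3];  Q = [1, 4, 5] / [2, 6] / [3]
  Insert 4 (step 7): P = [1, 4, 7] / [2, 5] / [3, 6];  Q = [1, 4, 5] / [2, 6] / [3, 7]
Final shape: (3, 2, 2).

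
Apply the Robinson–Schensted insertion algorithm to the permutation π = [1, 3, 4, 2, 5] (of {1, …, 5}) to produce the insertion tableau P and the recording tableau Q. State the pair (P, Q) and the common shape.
P = [1, 2, 4, 5] / [3];  Q = [1, 2, 3, 5] / [4];  common shape = (4, 1)

Row-insert the values π_1, π_2, … into P one at a time, bumping the leftmost entry strictly greater than the inserted value down to the next row. The recording tableau Q records, in position (i, j), the step at which that cell was added to P.
  Insert 1 (step 1): P = [1];  Q = [1]
  Insert 3 (step 2): P = [1, 3];  Q = [1, 2]
  Insert 4 (step 3): P = [1, 3, 4];  Q = [1, 2, 3]
  Insert 2 (step 4): P = [1, 2, 4] / [3];  Q = [1, 2, 3] / [4]
  Insert 5 (step 5): P = [1, 2, 4, 5] / [3];  Q = [1, 2, 3, 5] / [4]
Final shape: (4, 1).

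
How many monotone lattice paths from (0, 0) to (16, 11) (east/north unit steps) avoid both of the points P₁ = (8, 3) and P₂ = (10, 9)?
Number of paths = 8457121

Inclusion–exclusion. Total paths: C(27, 16) = 13037895. Through P₁: C(11, 8)·C(16, 8) = 2123550. Through P₂: C(19, 10)·C(8, 6) = 2586584. Since P₁ is strictly southwest of P₂, a monotone path through both must visit P₁ then P₂; paths through both = C(11, 8)·C(8, 2)·C(8, 6) = 129360. Avoid both = 13037895 − 2123550 − 2586584 + 129360 = 8457121.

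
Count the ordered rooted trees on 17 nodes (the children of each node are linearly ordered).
C_16 = 35357670

These ordered rooted trees are counted by the Catalan number C_n = (1/(n + 1)) · C(2n, n). For n = 16: C_16 = (1/17) · C(32, 16) = 601080390/17 = 35357670.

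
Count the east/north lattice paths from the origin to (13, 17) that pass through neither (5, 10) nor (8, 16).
Number of paths = 97536231

Inclusion–exclusion. Total paths: C(30, 13) = 119759850. Through P₁: C(15, 5)·C(15, 8) = 19324305. Through P₂: C(24, 8)·C(6, 5) = 4412826. Since P₁ is strictly southwest of P₂, a monotone path through both must visit P₁ then P₂; paths through both = C(15, 5)·C(9, 3)·C(6, 5) = 1513512. Avoid both = 119759850 − 19324305 − 4412826 + 1513512 = 97536231.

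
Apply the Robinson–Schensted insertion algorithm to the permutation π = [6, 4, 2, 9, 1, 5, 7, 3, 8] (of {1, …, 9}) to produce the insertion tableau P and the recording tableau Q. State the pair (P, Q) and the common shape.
P = [1, 3, 7, 8] / [2, 5] / [4, 9] / [6];  Q = [1, 4, 7, 9] / [2, 6] / [3, 8] / [5];  common shape = (4, 2, 2, 1)

Row-insert the values π_1, π_2, … into P one at a time, bumping the leftmost entry strictly greater than the inserted value down to the next row. The recording tableau Q records, in position (i, j), the step at which that cell was added to P.
  Insert 6 (step 1): P = [6];  Q = [1]
  Insert 4 (step 2): P = [4] / [6];  Q = [1] / [2]
  Insert 2 (step 3): P = [2] / [4] / [6];  Q = [1] / [2] / [3]
  Insert 9 (step 4): P = [2, 9] / [4] / [6];  Q = [1, 4] / [2] / [3]
  Insert 1 (step 5): P = [1, 9] / [2] / [4] / [6];  Q = [1, 4] / [2] / [3] / [5]
  Insert 5 (step 6): P = [1, 5] / [2, 9] / [4] / [6];  Q = [1, 4] / [2, 6] / [3] / [5]
  Insert 7 (step 7): P = [1, 5, 7] / [2, 9] / [4] / [6];  Q = [1, 4, 7] / [2, 6] / [3] / [5]
  Insert 3 (step 8): P = [1, 3, 7] / [2, 5] / [4, 9] / [6];  Q = [1, 4, 7] / [2, 6] / [3, 8] / [5]
  Insert 8 (step 9): P = [1, 3, 7, 8] / [2, 5] / [4, 9] / [6];  Q = [1, 4, 7, 9] / [2, 6] / [3, 8] / [5]
Final shape: (4, 2, 2, 1).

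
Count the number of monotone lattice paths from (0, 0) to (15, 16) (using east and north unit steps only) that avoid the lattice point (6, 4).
Number of paths = 238814895

Total paths from (0, 0) to (15, 16): C(31, 15) = 300540195. Paths through (6, 4): (paths (0, 0) → (6, 4)) × (paths (6, 4) → (15, 16)) = C(10, 6) · C(21, 9) = 210 · 293930 = 61725300. Avoidance count = 300540195 − 61725300 = 238814895.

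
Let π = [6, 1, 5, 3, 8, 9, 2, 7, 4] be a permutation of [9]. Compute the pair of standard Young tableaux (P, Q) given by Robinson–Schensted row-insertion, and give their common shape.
P = [1, 2, 4, 9] / [3, 7] / [5, 8] / [6];  Q = [1, 3, 5, 6] / [2, 8] / [4, 9] / [7];  common shape = (4, 2, 2, 1)

Row-insert the values π_1, π_2, … into P one at a time, bumping the leftmost entry strictly greater than the inserted value down to the next row. The recording tableau Q records, in position (i, j), the step at which that cell was added to P.
  Insert 6 (step 1): P = [6];  Q = [1]
  Insert 1 (step 2): P = [1] / [6];  Q = [1] / [2]
  Insert 5 (step 3): P = [1, 5] / [6];  Q = [1, 3] / [2]
  Insert 3 (step 4): P = [1, 3] / [5] / [6];  Q = [1, 3] / [2] / [4]
  Insert 8 (step 5): P = [1, 3, 8] / [5] / [6];  Q = [1, 3, 5] / [2] / [4]
  Insert 9 (step 6): P = [1, 3, 8, 9] / [5] / [6];  Q = [1, 3, 5, 6] / [2] / [4]
  Insert 2 (step 7): P = [1, 2, 8, 9] / [3] / [5] / [6];  Q = [1, 3, 5, 6] / [2] / [4] / [7]
  Insert 7 (step 8): P = [1, 2, 7, 9] / [3, 8] / [5] / [6];  Q = [1, 3, 5, 6] / [2, 8] / [4] / [7]
  Insert 4 (step 9): P = [1, 2, 4, 9] / [3, 7] / [5, 8] / [6];  Q = [1, 3, 5, 6] / [2, 8] / [4, 9] / [7]
Final shape: (4, 2, 2, 1).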